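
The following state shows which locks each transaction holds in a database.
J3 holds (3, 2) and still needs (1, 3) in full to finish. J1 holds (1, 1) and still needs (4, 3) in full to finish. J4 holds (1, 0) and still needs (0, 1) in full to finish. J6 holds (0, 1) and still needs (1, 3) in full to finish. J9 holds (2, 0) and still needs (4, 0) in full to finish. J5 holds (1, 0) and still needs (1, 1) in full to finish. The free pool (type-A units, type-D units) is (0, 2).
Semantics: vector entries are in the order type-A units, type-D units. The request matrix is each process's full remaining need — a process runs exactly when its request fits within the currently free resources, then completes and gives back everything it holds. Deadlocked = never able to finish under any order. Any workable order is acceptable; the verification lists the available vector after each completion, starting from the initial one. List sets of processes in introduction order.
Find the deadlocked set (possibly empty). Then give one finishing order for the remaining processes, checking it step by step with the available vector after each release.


Deadlocked: J3, J1, J6 and J9.
Key observation: after J4, J5 the pool peaks at (2, 2), and each blocked process is short somewhere: J3 on type-D units; J1 on type-A units, type-D units; J6 on type-D units; J9 on type-A units.
One completion order for the rest: J4, J5. Check, step by step:
  pool = (0, 2)
  J4: need (0, 1) fits (0, 2); releases (1, 0), pool now (1, 2)
  J5: need (1, 1) fits (1, 2); releases (1, 0), pool now (2, 2)
The blocked processes can never fit:
  J3 still needs (1, 3) but only (2, 2) is free — short on type-D units
  J1 still needs (4, 3) but only (2, 2) is free — short on type-A units and type-D units
  J6 still needs (1, 3) but only (2, 2) is free — short on type-D units
  J9 still needs (4, 0) but only (2, 2) is free — short on type-A units


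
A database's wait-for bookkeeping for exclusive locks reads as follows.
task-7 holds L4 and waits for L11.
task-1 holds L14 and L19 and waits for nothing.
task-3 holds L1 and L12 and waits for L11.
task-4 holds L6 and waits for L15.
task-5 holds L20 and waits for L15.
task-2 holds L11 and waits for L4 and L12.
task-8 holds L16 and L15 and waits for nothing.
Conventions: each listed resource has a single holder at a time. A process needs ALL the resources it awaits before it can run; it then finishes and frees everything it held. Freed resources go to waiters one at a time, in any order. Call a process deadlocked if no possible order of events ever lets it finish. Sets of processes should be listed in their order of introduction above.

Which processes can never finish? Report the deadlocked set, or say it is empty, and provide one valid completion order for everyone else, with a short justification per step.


The deadlocked set is task-7, task-3 and task-2.
Key observation: along task-7 -> task-2 -> task-7, each member waits on what the next one holds — a deadlock; task-3 is caught in further circular waits.
The rest can finish in the order task-8, task-1, task-4, task-5.
Walking it through:
  run task-8 (it waits on nothing); releases L16 and L15
  run task-1 (it waits on nothing); releases L14 and L19
  task-4: everything it awaited (L15) is free; runs, freeing L6
  task-5: everything it awaited (L15) is free; runs, freeing L20


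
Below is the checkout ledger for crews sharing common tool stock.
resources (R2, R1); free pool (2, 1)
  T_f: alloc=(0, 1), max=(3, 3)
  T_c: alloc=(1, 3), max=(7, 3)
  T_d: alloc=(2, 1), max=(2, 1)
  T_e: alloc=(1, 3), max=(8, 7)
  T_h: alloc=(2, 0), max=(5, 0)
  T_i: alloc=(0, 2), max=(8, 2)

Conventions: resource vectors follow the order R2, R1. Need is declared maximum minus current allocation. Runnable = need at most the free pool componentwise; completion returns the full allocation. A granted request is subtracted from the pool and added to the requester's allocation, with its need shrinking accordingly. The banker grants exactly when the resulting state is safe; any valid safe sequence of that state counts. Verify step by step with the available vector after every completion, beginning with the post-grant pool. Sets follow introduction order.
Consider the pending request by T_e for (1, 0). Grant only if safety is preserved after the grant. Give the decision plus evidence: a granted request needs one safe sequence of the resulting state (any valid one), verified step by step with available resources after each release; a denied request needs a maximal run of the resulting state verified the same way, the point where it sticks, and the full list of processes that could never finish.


DENY: after the grant no complete ordering would exist.
Key observation: the wall is R2: completing T_d, T_h, T_f brings the pool only to (5, 3), and all the rest need more.
After a pretend grant, a maximal execution: T_d, T_h, T_f — then nothing else fits. Step-by-step check:
  pool = (1, 1)
  T_d: need (0, 0) fits (1, 1); releases (2, 1), pool now (3, 2)
  T_h: need (3, 0) fits (3, 2); releases (2, 0), pool now (5, 2)
  T_f: need (3, 2) fits (5, 2); releases (0, 1), pool now (5, 3)
  T_c still needs (6, 0) but only (5, 3) is free — short on R2
  T_e still needs (6, 4) but only (5, 3) is free — short on R2 and R1
  T_i still needs (8, 0) but only (5, 3) is free — short on R2
Had the request been granted, T_c, T_e and T_i could never finish.


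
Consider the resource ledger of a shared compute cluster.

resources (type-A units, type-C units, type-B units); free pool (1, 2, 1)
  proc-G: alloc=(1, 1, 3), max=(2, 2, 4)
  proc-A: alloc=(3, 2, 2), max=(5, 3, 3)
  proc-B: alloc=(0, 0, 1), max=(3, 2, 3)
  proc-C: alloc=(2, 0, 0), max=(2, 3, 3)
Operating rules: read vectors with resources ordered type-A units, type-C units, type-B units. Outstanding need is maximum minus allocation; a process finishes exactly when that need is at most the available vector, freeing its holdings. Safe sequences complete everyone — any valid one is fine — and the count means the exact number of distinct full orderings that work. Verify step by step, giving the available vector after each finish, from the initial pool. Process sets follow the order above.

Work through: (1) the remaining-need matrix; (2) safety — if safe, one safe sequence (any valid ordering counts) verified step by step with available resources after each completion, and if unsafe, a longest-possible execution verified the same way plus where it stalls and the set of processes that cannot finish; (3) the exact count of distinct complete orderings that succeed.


(1) Need matrix, components ordered type-A units, type-C units, type-B units:
  proc-G: (1, 1, 1)
  proc-A: (2, 1, 1)
  proc-B: (3, 2, 2)
  proc-C: (0, 3, 3)
(2) The state is SAFE; one workable sequence: proc-G, proc-C, proc-A, proc-B.
Key observation: the first exact fit in this order is proc-G — it needs (1, 1, 1) with (1, 2, 1) free, meeting a requested resource to the last unit.
Walking it through:
  pool = (1, 2, 1)
  proc-G needs (1, 1, 1) <= (1, 2, 1) -> finishes; pool += (1, 1, 3) = (2, 3, 4)
  proc-C needs (0, 3, 3) <= (2, 3, 4) -> finishes; pool += (2, 0, 0) = (4, 3, 4)
  proc-A needs (2, 1, 1) <= (4, 3, 4) -> finishes; pool += (3, 2, 2) = (7, 5, 6)
  proc-B needs (3, 2, 2) <= (7, 5, 6) -> finishes; pool += (0, 0, 1) = (7, 5, 7)
(3) The exact count: 4 of the possible complete orderings are safe sequences.


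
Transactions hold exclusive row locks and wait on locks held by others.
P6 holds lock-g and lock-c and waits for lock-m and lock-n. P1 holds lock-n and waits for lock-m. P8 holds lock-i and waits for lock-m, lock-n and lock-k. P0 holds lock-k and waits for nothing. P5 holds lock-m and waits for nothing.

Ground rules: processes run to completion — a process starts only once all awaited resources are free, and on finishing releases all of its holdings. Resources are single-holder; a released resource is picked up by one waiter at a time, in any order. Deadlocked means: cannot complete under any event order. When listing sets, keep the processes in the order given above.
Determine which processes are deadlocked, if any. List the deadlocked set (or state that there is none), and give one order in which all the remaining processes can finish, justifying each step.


Nothing here is deadlocked.
Key observation: the wait relation is loop-free; peeling off processes with no waits unwinds the whole state.
A valid finishing order for the others: P0, P5, P1, P8, P6.
Check, step by step:
  run P0 (it waits on nothing); releases lock-k
  run P5 (it waits on nothing); releases lock-m
  P1 waits on lock-m — all released -> runs and releases lock-n
  P8 waits on lock-m, lock-n and lock-k — all released -> runs and releases lock-i
  P6 waits on lock-m and lock-n — all released -> runs and releases lock-g and lock-c


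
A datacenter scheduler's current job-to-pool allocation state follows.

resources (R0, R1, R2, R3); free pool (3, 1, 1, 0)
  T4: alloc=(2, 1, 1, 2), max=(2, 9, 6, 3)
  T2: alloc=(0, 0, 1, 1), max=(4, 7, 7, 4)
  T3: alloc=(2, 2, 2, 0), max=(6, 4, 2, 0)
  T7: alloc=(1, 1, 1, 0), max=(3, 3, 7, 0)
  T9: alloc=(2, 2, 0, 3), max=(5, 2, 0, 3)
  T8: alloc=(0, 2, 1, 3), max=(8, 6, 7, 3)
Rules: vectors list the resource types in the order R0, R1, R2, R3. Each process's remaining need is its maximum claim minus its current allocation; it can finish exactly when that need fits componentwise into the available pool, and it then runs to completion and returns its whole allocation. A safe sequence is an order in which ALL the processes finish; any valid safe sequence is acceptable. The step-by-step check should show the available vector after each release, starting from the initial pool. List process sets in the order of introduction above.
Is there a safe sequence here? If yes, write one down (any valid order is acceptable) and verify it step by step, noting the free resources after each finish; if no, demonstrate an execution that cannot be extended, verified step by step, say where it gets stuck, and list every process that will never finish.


UNSAFE.
Key observation: even finishing T9, T3 leaves just (7, 5, 3, 3) free — too little R2 for any of the remaining processes.
Going as far as possible: T9, T3; after that, nothing fits. Verifying each step:
  pool = (3, 1, 1, 0)
  T9 needs (3, 0, 0, 0) <= (3, 1, 1, 0) -> finishes; pool += (2, 2, 0, 3) = (5, 3, 1, 3)
  T3 needs (4, 2, 0, 0) <= (5, 3, 1, 3) -> finishes; pool += (2, 2, 2, 0) = (7, 5, 3, 3)
  blocked: T4 wants (0, 8, 5, 1), pool (7, 5, 3, 3) — not enough R1 and R2
  blocked: T2 wants (4, 7, 6, 3), pool (7, 5, 3, 3) — not enough R1 and R2
  blocked: T7 wants (2, 2, 6, 0), pool (7, 5, 3, 3) — not enough R2
  blocked: T8 wants (8, 4, 6, 0), pool (7, 5, 3, 3) — not enough R0 and R2
Permanently blocked: T4, T2, T7 and T8.


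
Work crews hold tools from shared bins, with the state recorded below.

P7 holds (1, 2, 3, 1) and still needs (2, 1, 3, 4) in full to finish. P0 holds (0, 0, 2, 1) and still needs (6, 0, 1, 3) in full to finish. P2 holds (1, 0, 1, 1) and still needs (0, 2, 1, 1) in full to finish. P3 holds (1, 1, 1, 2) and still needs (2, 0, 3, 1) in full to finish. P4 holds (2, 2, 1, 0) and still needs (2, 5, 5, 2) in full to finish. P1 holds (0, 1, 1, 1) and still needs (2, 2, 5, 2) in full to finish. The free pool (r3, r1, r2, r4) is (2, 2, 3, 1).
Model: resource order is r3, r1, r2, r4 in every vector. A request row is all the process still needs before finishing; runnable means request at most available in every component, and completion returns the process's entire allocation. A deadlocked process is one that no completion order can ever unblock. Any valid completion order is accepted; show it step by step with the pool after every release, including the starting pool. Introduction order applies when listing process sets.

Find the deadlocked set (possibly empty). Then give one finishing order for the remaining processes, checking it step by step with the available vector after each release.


Nothing here is deadlocked.
Key observation: P3 fits the free pool immediately, and its release cascades until everyone finishes.
A valid finishing order for the others: P3, P2, P1, P7, P4, P0. Check, step by step:
  pool = (2, 2, 3, 1)
  P3: need (2, 0, 3, 1) fits (2, 2, 3, 1); releases (1, 1, 1, 2), pool now (3, 3, 4, 3)
  P2: need (0, 2, 1, 1) fits (3, 3, 4, 3); releases (1, 0, 1, 1), pool now (4, 3, 5, 4)
  P1: need (2, 2, 5, 2) fits (4, 3, 5, 4); releases (0, 1, 1, 1), pool now (4, 4, 6, 5)
  P7: need (2, 1, 3, 4) fits (4, 4, 6, 5); releases (1, 2, 3, 1), pool now (5, 6, 9, 6)
  P4: need (2, 5, 5, 2) fits (5, 6, 9, 6); releases (2, 2, 1, 0), pool now (7, 8, 10, 6)
  P0: need (6, 0, 1, 3) fits (7, 8, 10, 6); releases (0, 0, 2, 1), pool now (7, 8, 12, 7)


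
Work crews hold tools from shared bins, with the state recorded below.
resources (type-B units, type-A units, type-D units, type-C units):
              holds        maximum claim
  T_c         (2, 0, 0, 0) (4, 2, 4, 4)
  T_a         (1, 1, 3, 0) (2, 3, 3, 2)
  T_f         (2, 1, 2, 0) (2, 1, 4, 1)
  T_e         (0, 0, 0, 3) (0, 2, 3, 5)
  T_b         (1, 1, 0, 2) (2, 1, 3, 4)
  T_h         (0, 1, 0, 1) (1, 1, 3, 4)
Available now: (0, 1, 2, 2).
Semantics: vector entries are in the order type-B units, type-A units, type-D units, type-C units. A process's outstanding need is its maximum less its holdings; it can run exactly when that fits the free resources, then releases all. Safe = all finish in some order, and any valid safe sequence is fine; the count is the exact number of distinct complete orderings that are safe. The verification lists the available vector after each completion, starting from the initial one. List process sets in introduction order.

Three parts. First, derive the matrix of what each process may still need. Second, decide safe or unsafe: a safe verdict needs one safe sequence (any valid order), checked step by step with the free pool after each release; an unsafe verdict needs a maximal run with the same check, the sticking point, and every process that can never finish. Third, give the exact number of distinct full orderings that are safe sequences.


(1) Outstanding need per process (order type-B units, type-A units, type-D units, type-C units):
  T_c: (2, 2, 4, 4)
  T_a: (1, 2, 0, 2)
  T_f: (0, 0, 2, 1)
  T_e: (0, 2, 3, 2)
  T_b: (1, 0, 3, 2)
  T_h: (1, 0, 3, 3)
(2) SAFE — a valid safe sequence is T_f, T_b, T_a, T_c, T_h, T_e.
Key observation: T_f marks the first exact bind of the order: its need (0, 0, 2, 1) fits the free (0, 1, 2, 2) with zero slack on a requested resource.
Walking it through:
  pool = (0, 1, 2, 2)
  T_f needs (0, 0, 2, 1) <= (0, 1, 2, 2) -> finishes; pool += (2, 1, 2, 0) = (2, 2, 4, 2)
  T_b needs (1, 0, 3, 2) <= (2, 2, 4, 2) -> finishes; pool += (1, 1, 0, 2) = (3, 3, 4, 4)
  T_a needs (1, 2, 0, 2) <= (3, 3, 4, 4) -> finishes; pool += (1, 1, 3, 0) = (4, 4, 7, 4)
  T_c needs (2, 2, 4, 4) <= (4, 4, 7, 4) -> finishes; pool += (2, 0, 0, 0) = (6, 4, 7, 4)
  T_h needs (1, 0, 3, 3) <= (6, 4, 7, 4) -> finishes; pool += (0, 1, 0, 1) = (6, 5, 7, 5)
  T_e needs (0, 2, 3, 2) <= (6, 5, 7, 5) -> finishes; pool += (0, 0, 0, 3) = (6, 5, 7, 8)
(3) Exactly 60 of the possible complete orderings are safe sequences.


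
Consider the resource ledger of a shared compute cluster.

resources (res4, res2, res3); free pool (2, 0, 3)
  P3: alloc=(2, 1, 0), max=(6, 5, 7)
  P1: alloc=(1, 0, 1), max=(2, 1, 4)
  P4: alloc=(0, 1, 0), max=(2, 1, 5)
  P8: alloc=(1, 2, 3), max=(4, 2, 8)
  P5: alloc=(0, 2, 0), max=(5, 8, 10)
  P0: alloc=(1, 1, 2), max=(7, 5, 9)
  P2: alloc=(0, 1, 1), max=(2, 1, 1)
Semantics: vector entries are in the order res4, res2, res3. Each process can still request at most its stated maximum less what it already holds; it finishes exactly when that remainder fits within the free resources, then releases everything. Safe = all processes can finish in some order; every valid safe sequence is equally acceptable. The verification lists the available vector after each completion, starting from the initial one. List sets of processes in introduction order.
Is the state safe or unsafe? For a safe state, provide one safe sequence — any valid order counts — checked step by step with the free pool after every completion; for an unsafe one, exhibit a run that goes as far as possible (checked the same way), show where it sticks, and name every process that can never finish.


The state is SAFE; one workable sequence: P2, P1, P4, P8, P3, P0, P5.
Key observation: P2 is the earliest step where a requested resource binds exactly: need (2, 0, 0), pool (2, 0, 3) at its turn.
Verifying each step:
  pool = (2, 0, 3)
  P2 needs (2, 0, 0) <= (2, 0, 3) -> finishes; pool += (0, 1, 1) = (2, 1, 4)
  P1 needs (1, 1, 3) <= (2, 1, 4) -> finishes; pool += (1, 0, 1) = (3, 1, 5)
  P4 needs (2, 0, 5) <= (3, 1, 5) -> finishes; pool += (0, 1, 0) = (3, 2, 5)
  P8 needs (3, 0, 5) <= (3, 2, 5) -> finishes; pool += (1, 2, 3) = (4, 4, 8)
  P3 needs (4, 4, 7) <= (4, 4, 8) -> finishes; pool += (2, 1, 0) = (6, 5, 8)
  P0 needs (6, 4, 7) <= (6, 5, 8) -> finishes; pool += (1, 1, 2) = (7, 6, 10)
  P5 needs (5, 6, 10) <= (7, 6, 10) -> finishes; pool += (0, 2, 0) = (7, 8, 10)


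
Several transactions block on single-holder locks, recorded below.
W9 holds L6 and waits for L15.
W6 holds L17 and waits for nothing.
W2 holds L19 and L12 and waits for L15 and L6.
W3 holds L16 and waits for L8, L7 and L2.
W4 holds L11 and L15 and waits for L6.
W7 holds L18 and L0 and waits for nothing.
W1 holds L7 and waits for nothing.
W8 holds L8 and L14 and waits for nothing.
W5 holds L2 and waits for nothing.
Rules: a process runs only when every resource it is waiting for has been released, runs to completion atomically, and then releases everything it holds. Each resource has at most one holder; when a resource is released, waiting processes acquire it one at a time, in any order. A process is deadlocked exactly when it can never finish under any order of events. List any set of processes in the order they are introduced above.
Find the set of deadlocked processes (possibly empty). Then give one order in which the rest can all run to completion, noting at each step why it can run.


The deadlocked set is W9, W2 and W4.
Key observation: nobody on the ring W9 -> W4 -> W9 can start until another member finishes, which never happens; W2 waits into the deadlock from upstream.
The rest can finish in the order W6, W1, W7, W8, W5, W3.
Check, step by step:
  run W6 (it waits on nothing); releases L17
  run W1 (it waits on nothing); releases L7
  run W7 (it waits on nothing); releases L18 and L0
  run W8 (it waits on nothing); releases L8 and L14
  run W5 (it waits on nothing); releases L2
  W3 waits on L8, L7 and L2 — all released -> runs and releases L16


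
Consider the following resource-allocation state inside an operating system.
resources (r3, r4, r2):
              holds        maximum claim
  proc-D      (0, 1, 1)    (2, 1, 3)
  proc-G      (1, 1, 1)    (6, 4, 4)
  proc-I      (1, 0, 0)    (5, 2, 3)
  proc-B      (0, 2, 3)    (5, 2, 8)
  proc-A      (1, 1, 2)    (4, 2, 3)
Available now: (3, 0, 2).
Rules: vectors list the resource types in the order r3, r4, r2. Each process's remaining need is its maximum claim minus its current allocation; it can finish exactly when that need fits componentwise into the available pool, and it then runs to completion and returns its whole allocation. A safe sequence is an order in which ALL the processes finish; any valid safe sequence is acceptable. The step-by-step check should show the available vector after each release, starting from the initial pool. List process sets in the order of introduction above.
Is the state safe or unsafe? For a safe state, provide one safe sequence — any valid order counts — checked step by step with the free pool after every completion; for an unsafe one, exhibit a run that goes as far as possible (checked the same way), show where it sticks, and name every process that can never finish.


SAFE, for example via the order proc-D, proc-A, proc-I, proc-B, proc-G.
Key observation: reading the order forward, proc-D is the first process whose need (2, 0, 2) meets the free pool (3, 0, 2) exactly on a resource it requests.
Check, step by step:
  pool = (3, 0, 2)
  proc-D needs (2, 0, 2) <= (3, 0, 2) -> finishes; pool += (0, 1, 1) = (3, 1, 3)
  proc-A needs (3, 1, 1) <= (3, 1, 3) -> finishes; pool += (1, 1, 2) = (4, 2, 5)
  proc-I needs (4, 2, 3) <= (4, 2, 5) -> finishes; pool += (1, 0, 0) = (5, 2, 5)
  proc-B needs (5, 0, 5) <= (5, 2, 5) -> finishes; pool += (0, 2, 3) = (5, 4, 8)
  proc-G needs (5, 3, 3) <= (5, 4, 8) -> finishes; pool += (1, 1, 1) = (6, 5, 9)


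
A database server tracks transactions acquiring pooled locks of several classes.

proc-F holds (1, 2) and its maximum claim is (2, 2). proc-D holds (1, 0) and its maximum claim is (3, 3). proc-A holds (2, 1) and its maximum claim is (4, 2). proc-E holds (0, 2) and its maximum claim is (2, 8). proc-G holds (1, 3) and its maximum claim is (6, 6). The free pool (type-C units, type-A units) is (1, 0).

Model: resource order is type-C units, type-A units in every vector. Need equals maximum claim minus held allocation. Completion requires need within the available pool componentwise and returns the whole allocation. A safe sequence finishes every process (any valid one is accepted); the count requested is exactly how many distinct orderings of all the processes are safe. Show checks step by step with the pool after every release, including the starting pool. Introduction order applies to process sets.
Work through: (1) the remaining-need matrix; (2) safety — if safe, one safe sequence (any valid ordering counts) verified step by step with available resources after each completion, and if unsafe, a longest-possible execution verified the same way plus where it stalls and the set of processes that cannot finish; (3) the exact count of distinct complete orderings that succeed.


(1) Outstanding need per process (order type-C units, type-A units):
  proc-F: (1, 0)
  proc-D: (2, 3)
  proc-A: (2, 1)
  proc-E: (2, 6)
  proc-G: (5, 3)
(2) SAFE. One safe sequence: proc-F, proc-A, proc-D, proc-G, proc-E.
Key observation: proc-F is the earliest step where a requested resource binds exactly: need (1, 0), pool (1, 0) at its turn.
Check, step by step:
  pool = (1, 0)
  proc-F needs (1, 0) <= (1, 0) -> finishes; pool += (1, 2) = (2, 2)
  proc-A needs (2, 1) <= (2, 2) -> finishes; pool += (2, 1) = (4, 3)
  proc-D needs (2, 3) <= (4, 3) -> finishes; pool += (1, 0) = (5, 3)
  proc-G needs (5, 3) <= (5, 3) -> finishes; pool += (1, 3) = (6, 6)
  proc-E needs (2, 6) <= (6, 6) -> finishes; pool += (0, 2) = (6, 8)
(3) Precisely 1 of the possible complete orderings is a safe sequence.


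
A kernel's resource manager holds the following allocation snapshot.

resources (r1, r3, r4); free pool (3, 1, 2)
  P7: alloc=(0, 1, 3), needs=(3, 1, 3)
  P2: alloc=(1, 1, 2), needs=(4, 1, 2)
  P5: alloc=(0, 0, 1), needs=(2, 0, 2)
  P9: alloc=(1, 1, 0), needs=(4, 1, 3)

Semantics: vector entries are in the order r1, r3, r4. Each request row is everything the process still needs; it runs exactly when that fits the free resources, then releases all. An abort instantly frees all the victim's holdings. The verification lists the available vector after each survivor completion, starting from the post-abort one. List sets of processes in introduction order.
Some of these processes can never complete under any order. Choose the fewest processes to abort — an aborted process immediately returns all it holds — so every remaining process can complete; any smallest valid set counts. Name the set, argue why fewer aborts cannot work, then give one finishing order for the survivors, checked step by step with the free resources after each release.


Minimum abort set: P9.
Key observation: no ordering could ever have run P2 before the abort of P9; with (1, 1, 0) back in the pool it fits at step 1.
No smaller set exists: with zero aborts the deadlock remains.
Survivors finish in the order: P2, P5, P7. Walking it through (pool after the aborts first):
  pool = (4, 2, 2)
  P2: need (4, 1, 2) fits (4, 2, 2); releases (1, 1, 2), pool now (5, 3, 4)
  P5: need (2, 0, 2) fits (5, 3, 4); releases (0, 0, 1), pool now (5, 3, 5)
  P7: need (3, 1, 3) fits (5, 3, 5); releases (0, 1, 3), pool now (5, 4, 8)


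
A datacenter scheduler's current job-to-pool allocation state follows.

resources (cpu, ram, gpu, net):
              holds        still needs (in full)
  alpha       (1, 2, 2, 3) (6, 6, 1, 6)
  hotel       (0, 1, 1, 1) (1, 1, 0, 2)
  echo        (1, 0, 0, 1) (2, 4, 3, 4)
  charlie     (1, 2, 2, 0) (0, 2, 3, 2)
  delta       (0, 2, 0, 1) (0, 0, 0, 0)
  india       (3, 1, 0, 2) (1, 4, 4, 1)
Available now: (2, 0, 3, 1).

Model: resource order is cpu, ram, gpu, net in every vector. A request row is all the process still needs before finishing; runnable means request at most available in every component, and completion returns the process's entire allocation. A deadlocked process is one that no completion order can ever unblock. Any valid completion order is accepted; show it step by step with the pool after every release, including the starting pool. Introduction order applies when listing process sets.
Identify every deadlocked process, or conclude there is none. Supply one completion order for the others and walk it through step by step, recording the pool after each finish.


The deadlocked set is empty.
Key observation: there is always a runnable process — delta first — so the state unwinds completely.
The rest can finish in the order delta, charlie, hotel, india, echo, alpha. Check, step by step:
  pool = (2, 0, 3, 1)
  delta needs (0, 0, 0, 0) <= (2, 0, 3, 1) -> finishes; pool += (0, 2, 0, 1) = (2, 2, 3, 2)
  charlie needs (0, 2, 3, 2) <= (2, 2, 3, 2) -> finishes; pool += (1, 2, 2, 0) = (3, 4, 5, 2)
  hotel needs (1, 1, 0, 2) <= (3, 4, 5, 2) -> finishes; pool += (0, 1, 1, 1) = (3, 5, 6, 3)
  india needs (1, 4, 4, 1) <= (3, 5, 6, 3) -> finishes; pool += (3, 1, 0, 2) = (6, 6, 6, 5)
  echo needs (2, 4, 3, 4) <= (6, 6, 6, 5) -> finishes; pool += (1, 0, 0, 1) = (7, 6, 6, 6)
  alpha needs (6, 6, 1, 6) <= (7, 6, 6, 6) -> finishes; pool += (1, 2, 2, 3) = (8, 8, 8, 9)


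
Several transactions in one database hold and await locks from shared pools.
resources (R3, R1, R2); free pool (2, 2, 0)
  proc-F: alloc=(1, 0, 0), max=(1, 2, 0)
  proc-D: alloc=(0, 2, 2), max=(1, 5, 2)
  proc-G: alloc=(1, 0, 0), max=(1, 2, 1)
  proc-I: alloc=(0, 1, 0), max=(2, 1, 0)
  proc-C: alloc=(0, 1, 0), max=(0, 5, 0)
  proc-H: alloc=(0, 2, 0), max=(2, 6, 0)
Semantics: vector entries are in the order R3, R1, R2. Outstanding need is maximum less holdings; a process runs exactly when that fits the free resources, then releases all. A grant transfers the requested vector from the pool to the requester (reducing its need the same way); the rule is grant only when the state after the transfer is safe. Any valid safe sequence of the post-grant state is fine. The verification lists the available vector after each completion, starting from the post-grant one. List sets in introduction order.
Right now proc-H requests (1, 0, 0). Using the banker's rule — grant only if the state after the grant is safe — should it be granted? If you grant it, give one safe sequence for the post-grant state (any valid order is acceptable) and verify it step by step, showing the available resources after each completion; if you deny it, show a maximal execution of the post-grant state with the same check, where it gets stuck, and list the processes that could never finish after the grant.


GRANT. The post-grant state is safe; one safe sequence: proc-F, proc-I, proc-D, proc-H, proc-G, proc-C.
Key observation: the transfer keeps a workable pool ((1, 2, 0)); proc-F starts the safe sequence.
Verifying the post-grant state step by step:
  pool = (1, 2, 0)
  run proc-F (needs (0, 2, 0), free (1, 2, 0)); after release of (1, 0, 0) the pool is (2, 2, 0)
  run proc-I (needs (2, 0, 0), free (2, 2, 0)); after release of (0, 1, 0) the pool is (2, 3, 0)
  run proc-D (needs (1, 3, 0), free (2, 3, 0)); after release of (0, 2, 2) the pool is (2, 5, 2)
  run proc-H (needs (1, 4, 0), free (2, 5, 2)); after release of (1, 2, 0) the pool is (3, 7, 2)
  run proc-G (needs (0, 2, 1), free (3, 7, 2)); after release of (1, 0, 0) the pool is (4, 7, 2)
  run proc-C (needs (0, 4, 0), free (4, 7, 2)); after release of (0, 1, 0) the pool is (4, 8, 2)


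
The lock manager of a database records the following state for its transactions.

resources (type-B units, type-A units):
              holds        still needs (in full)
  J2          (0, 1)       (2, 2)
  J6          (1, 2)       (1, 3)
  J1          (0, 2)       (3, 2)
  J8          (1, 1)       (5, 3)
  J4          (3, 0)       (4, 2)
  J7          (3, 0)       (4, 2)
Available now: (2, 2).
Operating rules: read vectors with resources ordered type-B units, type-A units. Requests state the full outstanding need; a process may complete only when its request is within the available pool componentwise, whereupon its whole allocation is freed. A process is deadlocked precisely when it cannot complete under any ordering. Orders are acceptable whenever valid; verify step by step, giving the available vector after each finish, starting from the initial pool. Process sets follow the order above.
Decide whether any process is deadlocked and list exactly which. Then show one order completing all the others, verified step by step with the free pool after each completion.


Deadlocked set: J8, J4 and J7.
Key observation: the pool after J2, J6, J1 is (3, 7); every surviving request exceeds it in type-B units, so progress ends there.
A valid finishing order for the others: J2, J6, J1. Walking it through:
  pool = (2, 2)
  run J2 (needs (2, 2), free (2, 2)); after release of (0, 1) the pool is (2, 3)
  run J6 (needs (1, 3), free (2, 3)); after release of (1, 2) the pool is (3, 5)
  run J1 (needs (3, 2), free (3, 5)); after release of (0, 2) the pool is (3, 7)
None of the blocked processes ever fits:
  blocked: J8 wants (5, 3), pool (3, 7) — not enough type-B units
  blocked: J4 wants (4, 2), pool (3, 7) — not enough type-B units
  blocked: J7 wants (4, 2), pool (3, 7) — not enough type-B units


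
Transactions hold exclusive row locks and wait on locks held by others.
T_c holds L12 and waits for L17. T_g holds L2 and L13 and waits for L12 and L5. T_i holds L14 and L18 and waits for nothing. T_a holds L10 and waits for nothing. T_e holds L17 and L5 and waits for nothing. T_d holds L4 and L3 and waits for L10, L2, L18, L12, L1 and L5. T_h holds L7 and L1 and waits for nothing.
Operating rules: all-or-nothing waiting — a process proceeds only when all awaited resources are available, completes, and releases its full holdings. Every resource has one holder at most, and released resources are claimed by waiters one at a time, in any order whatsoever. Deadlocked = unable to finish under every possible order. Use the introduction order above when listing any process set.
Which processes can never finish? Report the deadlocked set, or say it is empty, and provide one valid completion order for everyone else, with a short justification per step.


No process is deadlocked.
Key observation: every chain of waits terminates; starting from the processes that wait on nothing, all the rest unlock in turn.
One completion order for the rest: T_e, T_h, T_c, T_a, T_g, T_i, T_d.
Verifying each step:
  T_e waits on nothing -> runs at once and releases L17 and L5
  T_h waits on nothing -> runs at once and releases L7 and L1
  T_c waits on L17 — all released -> runs and releases L12
  T_a waits on nothing -> runs at once and releases L10
  T_g waits on L12 and L5 — all released -> runs and releases L2 and L13
  T_i waits on nothing -> runs at once and releases L14 and L18
  T_d waits on L10, L2, L18, L12, L1 and L5 — all released -> runs and releases L4 and L3


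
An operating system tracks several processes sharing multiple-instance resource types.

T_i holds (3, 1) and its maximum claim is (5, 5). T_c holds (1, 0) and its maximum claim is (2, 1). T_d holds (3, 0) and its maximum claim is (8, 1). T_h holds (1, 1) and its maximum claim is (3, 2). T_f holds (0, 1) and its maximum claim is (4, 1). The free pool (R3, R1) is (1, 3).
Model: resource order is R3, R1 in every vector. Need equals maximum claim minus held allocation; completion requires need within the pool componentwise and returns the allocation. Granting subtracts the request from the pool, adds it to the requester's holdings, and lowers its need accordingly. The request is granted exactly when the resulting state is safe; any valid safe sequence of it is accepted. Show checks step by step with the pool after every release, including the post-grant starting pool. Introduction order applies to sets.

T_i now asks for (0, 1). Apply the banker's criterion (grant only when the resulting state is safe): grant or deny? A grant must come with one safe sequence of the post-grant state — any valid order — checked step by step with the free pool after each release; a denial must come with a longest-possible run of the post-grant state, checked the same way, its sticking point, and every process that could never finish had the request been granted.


GRANT: granting preserves safety; a valid post-grant sequence is T_c, T_h, T_i, T_d, T_f.
Key observation: after the grant the pool drops to (1, 2), which still lets T_c finish first and unwind the rest.
Step-by-step check of the post-grant state:
  pool = (1, 2)
  T_c: need (1, 1) fits (1, 2); releases (1, 0), pool now (2, 2)
  T_h: need (2, 1) fits (2, 2); releases (1, 1), pool now (3, 3)
  T_i: need (2, 3) fits (3, 3); releases (3, 2), pool now (6, 5)
  T_d: need (5, 1) fits (6, 5); releases (3, 0), pool now (9, 5)
  T_f: need (4, 0) fits (9, 5); releases (0, 1), pool now (9, 6)


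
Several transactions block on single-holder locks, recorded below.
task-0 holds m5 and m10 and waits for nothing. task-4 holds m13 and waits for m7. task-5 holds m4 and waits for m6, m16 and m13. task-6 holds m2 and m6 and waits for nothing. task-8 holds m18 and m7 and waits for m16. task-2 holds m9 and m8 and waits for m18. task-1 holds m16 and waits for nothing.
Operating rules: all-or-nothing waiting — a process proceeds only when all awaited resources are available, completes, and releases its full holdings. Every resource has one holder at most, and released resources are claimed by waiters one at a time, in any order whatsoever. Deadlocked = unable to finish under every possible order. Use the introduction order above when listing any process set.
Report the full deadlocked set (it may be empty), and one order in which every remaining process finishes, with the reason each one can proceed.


Nothing here is deadlocked.
Key observation: the wait relation is loop-free; peeling off processes with no waits unwinds the whole state.
The rest can finish in the order task-1, task-8, task-4, task-6, task-5, task-2, task-0.
Step-by-step check:
  run task-1 (it waits on nothing); releases m16
  task-8 waits on m16 — all released -> runs and releases m18 and m7
  task-4 waits on m7 — all released -> runs and releases m13
  run task-6 (it waits on nothing); releases m2 and m6
  task-5 waits on m6, m16 and m13 — all released -> runs and releases m4
  task-2 waits on m18 — all released -> runs and releases m9 and m8
  run task-0 (it waits on nothing); releases m5 and m10


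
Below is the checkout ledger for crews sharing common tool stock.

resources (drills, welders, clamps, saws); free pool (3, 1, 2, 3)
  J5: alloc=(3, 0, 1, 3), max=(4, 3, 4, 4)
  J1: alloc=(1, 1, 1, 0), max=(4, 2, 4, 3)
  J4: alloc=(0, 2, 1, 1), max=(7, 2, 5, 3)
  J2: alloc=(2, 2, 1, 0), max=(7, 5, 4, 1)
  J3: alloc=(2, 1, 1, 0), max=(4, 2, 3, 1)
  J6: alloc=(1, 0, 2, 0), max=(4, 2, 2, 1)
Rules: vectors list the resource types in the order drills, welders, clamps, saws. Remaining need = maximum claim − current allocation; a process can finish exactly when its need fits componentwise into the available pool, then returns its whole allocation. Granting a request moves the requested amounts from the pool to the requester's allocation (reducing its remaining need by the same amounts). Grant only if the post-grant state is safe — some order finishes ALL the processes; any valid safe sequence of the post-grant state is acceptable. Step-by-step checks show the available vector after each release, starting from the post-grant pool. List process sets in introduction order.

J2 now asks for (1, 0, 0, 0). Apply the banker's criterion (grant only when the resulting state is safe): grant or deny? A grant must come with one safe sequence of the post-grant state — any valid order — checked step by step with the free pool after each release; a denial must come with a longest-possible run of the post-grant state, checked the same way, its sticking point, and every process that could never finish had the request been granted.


GRANT. The post-grant state is safe; one safe sequence: J3, J1, J2, J5, J6, J4.
Key observation: even at the reduced pool (2, 1, 2, 3), J3 fits immediately, so safety survives the grant.
Check on the post-grant state, step by step:
  pool = (2, 1, 2, 3)
  J3: need (2, 1, 2, 1) fits (2, 1, 2, 3); releases (2, 1, 1, 0), pool now (4, 2, 3, 3)
  J1: need (3, 1, 3, 3) fits (4, 2, 3, 3); releases (1, 1, 1, 0), pool now (5, 3, 4, 3)
  J2: need (4, 3, 3, 1) fits (5, 3, 4, 3); releases (3, 2, 1, 0), pool now (8, 5, 5, 3)
  J5: need (1, 3, 3, 1) fits (8, 5, 5, 3); releases (3, 0, 1, 3), pool now (11, 5, 6, 6)
  J6: need (3, 2, 0, 1) fits (11, 5, 6, 6); releases (1, 0, 2, 0), pool now (12, 5, 8, 6)
  J4: need (7, 0, 4, 2) fits (12, 5, 8, 6); releases (0, 2, 1, 1), pool now (12, 7, 9, 7)


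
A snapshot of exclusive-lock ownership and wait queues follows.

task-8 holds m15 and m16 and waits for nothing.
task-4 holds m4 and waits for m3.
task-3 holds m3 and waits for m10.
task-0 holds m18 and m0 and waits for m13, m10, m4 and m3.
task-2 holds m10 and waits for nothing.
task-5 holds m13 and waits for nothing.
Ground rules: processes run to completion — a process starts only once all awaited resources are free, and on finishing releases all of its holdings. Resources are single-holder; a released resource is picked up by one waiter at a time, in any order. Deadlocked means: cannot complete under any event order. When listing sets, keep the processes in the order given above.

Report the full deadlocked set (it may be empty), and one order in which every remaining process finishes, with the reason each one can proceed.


Nothing here is deadlocked.
Key observation: every chain of waits terminates; starting from the processes that wait on nothing, all the rest unlock in turn.
A valid finishing order for the others: task-2, task-3, task-8, task-5, task-4, task-0.
Step-by-step check:
  task-2: no waits; runs immediately, freeing m10
  task-3: everything it awaited (m10) is free; runs, freeing m3
  task-8: no waits; runs immediately, freeing m15 and m16
  task-5: no waits; runs immediately, freeing m13
  task-4: everything it awaited (m3) is free; runs, freeing m4
  task-0: everything it awaited (m13, m10, m4 and m3) is free; runs, freeing m18 and m0


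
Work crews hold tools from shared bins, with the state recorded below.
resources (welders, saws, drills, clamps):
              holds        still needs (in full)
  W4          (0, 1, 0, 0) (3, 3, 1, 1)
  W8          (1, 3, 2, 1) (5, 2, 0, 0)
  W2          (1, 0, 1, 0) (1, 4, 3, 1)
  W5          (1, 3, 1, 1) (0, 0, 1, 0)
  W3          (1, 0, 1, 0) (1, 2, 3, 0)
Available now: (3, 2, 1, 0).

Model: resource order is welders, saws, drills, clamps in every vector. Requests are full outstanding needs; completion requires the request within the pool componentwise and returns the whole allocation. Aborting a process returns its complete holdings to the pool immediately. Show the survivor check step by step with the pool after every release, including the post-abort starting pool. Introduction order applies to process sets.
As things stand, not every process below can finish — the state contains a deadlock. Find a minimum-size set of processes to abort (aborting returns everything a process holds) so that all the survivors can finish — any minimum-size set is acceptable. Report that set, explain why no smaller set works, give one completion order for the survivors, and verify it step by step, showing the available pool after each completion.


Minimum abort set: W8.
Key observation: W2 could never have finished before the abort; with (1, 3, 2, 1) returned by W8, it fits at step 3.
Why nothing smaller works: aborting no one leaves the state deadlocked as given.
Survivors finish in the order: W5, W4, W2, W3. Check, step by step (pool after the aborts first):
  pool = (4, 5, 3, 1)
  W5: need (0, 0, 1, 0) fits (4, 5, 3, 1); releases (1, 3, 1, 1), pool now (5, 8, 4, 2)
  W4: need (3, 3, 1, 1) fits (5, 8, 4, 2); releases (0, 1, 0, 0), pool now (5, 9, 4, 2)
  W2: need (1, 4, 3, 1) fits (5, 9, 4, 2); releases (1, 0, 1, 0), pool now (6, 9, 5, 2)
  W3: need (1, 2, 3, 0) fits (6, 9, 5, 2); releases (1, 0, 1, 0), pool now (7, 9, 6, 2)
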